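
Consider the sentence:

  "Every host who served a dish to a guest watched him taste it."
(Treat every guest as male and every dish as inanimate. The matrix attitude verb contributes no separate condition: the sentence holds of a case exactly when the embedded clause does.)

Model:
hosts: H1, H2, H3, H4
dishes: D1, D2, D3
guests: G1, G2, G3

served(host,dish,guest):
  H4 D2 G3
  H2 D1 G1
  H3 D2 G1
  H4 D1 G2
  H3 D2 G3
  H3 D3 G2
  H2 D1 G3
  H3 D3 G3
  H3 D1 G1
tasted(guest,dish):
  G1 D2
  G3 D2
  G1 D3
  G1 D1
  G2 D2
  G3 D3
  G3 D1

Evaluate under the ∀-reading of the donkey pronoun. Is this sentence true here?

False

"him" takes "a guest" as antecedent and "it" takes "a dish"; both are donkey pronouns co-varying with the restrictor.
Strong reading: for every (h,d,g) with served(h,d,g), tasted(g,d).
Restrictor triples: (H2,D1,G1)→tasted(G1,D1) ✓  (H2,D1,G3)→tasted(G3,D1) ✓  (H3,D1,G1)→tasted(G1,D1) ✓  (H3,D2,G1)→tasted(G1,D2) ✓  (H3,D2,G3)→tasted(G3,D2) ✓  (H3,D3,G2)→tasted(G2,D3) ✗  (H3,D3,G3)→tasted(G3,D3) ✓  (H4,D1,G2)→tasted(G2,D1) ✗  (H4,D2,G3)→tasted(G3,D2) ✓
Counterexample: (H3,D3,G2) — tasted(G2,D3) does not hold.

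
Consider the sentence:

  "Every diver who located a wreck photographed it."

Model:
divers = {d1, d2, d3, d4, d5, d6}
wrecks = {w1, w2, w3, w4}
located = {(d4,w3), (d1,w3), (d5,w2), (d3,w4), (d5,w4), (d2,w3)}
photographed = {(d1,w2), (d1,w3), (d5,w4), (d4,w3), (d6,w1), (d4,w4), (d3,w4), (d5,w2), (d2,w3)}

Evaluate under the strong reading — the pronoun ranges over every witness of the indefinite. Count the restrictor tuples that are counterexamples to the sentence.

0

"it" takes "a wreck" as antecedent — a donkey pronoun bound across the clause boundary.
Strong reading: for every (d,w) with located(d,w), photographed(d,w).
Restrictor pairs: (d1,w3) ✓  (d2,w3) ✓  (d3,w4) ✓  (d4,w3) ✓  (d5,w2) ✓  (d5,w4) ✓
Counterexamples (restrictor pairs failing the scope): 0.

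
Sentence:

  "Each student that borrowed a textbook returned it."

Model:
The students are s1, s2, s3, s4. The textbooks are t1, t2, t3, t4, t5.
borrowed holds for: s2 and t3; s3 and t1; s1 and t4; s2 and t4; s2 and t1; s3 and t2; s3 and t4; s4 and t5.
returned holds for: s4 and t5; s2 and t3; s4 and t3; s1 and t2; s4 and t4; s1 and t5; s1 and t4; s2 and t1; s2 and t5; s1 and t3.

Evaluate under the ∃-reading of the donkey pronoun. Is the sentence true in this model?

"it" takes "a textbook" as antecedent — a donkey pronoun bound across the clause boundary.
Weak reading: every student s with some borrowed-textbook has at least one borrowed-textbook t such that returned(s,t).
Per student: s1:✓  s2:✓  s3:✗  s4:✓
s3 has no witness among its borrowed-textbooks.

False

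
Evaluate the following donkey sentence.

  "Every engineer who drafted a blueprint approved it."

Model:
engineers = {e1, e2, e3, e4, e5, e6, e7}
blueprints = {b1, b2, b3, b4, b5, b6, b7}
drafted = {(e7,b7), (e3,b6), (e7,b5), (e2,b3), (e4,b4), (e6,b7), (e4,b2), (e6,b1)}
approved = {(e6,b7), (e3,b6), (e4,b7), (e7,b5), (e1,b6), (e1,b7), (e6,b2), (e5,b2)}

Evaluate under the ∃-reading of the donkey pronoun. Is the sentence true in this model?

False

"it" takes "a blueprint" as antecedent — a donkey pronoun bound across the clause boundary.
Weak reading: every engineer e with some drafted-blueprint has at least one drafted-blueprint b such that approved(e,b).
Per engineer: e2:✗  e3:✓  e4:✗  e6:✓  e7:✓
e2 has no witness among its drafted-blueprints.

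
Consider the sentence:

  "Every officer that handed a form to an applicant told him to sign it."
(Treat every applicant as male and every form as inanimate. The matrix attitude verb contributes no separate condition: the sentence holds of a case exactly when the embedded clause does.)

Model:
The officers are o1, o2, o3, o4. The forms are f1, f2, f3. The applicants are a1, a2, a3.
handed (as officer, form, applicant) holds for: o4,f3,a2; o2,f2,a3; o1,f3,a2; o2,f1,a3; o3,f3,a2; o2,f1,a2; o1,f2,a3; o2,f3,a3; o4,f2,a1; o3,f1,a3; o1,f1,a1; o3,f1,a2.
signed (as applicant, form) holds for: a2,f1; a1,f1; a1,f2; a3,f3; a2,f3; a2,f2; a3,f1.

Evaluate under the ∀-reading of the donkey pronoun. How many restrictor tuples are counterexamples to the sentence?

2

"him" takes "an applicant" as antecedent and "it" takes "a form"; both are donkey pronouns co-varying with the restrictor.
Strong reading: for every (o,f,a) with handed(o,f,a), signed(a,f).
Restrictor triples: (o1,f1,a1)→signed(a1,f1) ✓  (o1,f2,a3)→signed(a3,f2) ✗  (o1,f3,a2)→signed(a2,f3) ✓  (o2,f1,a2)→signed(a2,f1) ✓  (o2,f1,a3)→signed(a3,f1) ✓  (o2,f2,a3)→signed(a3,f2) ✗  (o2,f3,a3)→signed(a3,f3) ✓  (o3,f1,a2)→signed(a2,f1) ✓  (o3,f1,a3)→signed(a3,f1) ✓  (o3,f3,a2)→signed(a2,f3) ✓  (o4,f2,a1)→signed(a1,f2) ✓  (o4,f3,a2)→signed(a2,f3) ✓
Counterexamples (restrictor triples failing the scope): 2.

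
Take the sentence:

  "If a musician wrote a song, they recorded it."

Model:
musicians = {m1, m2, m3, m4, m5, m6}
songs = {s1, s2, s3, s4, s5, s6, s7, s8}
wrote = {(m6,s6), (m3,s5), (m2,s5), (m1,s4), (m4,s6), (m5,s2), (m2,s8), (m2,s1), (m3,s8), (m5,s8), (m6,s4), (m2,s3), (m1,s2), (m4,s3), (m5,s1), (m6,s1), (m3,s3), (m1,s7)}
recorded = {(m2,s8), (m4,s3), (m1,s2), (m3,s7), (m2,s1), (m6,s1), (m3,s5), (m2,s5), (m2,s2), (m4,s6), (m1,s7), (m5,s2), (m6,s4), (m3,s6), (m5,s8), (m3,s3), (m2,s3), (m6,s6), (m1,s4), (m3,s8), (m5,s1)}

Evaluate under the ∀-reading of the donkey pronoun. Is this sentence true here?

True

"it" takes "a song" as antecedent — a donkey pronoun bound across the clause boundary.
Strong reading: for every (m,s) with wrote(m,s), recorded(m,s).
Restrictor pairs: (m1,s2) ✓  (m1,s4) ✓  (m1,s7) ✓  (m2,s1) ✓  (m2,s3) ✓  (m2,s5) ✓  (m2,s8) ✓  (m3,s3) ✓  (m3,s5) ✓  (m3,s8) ✓  (m4,s3) ✓  (m4,s6) ✓  (m5,s1) ✓  (m5,s2) ✓  (m5,s8) ✓  (m6,s1) ✓  (m6,s4) ✓  (m6,s6) ✓
Every restrictor pair satisfies the scope.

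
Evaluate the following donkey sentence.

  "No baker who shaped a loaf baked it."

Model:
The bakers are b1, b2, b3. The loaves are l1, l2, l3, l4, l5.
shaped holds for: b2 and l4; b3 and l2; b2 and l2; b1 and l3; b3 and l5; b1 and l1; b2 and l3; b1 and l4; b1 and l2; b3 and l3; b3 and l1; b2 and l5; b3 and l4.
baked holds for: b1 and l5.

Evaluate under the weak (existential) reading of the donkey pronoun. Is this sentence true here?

True

"it" takes "a loaf" as antecedent — a donkey pronoun bound across the clause boundary.
Truth condition: for no (b,l) with shaped(b,l) does baked(b,l) hold.
Restrictor pairs — does the scope hold? (b1,l1):fails  (b1,l2):fails  (b1,l3):fails  (b1,l4):fails  (b2,l2):fails  (b2,l3):fails  (b2,l4):fails  (b2,l5):fails  (b3,l1):fails  (b3,l2):fails  (b3,l3):fails  (b3,l4):fails  (b3,l5):fails
Scope holds for no restrictor pair, so the sentence is true.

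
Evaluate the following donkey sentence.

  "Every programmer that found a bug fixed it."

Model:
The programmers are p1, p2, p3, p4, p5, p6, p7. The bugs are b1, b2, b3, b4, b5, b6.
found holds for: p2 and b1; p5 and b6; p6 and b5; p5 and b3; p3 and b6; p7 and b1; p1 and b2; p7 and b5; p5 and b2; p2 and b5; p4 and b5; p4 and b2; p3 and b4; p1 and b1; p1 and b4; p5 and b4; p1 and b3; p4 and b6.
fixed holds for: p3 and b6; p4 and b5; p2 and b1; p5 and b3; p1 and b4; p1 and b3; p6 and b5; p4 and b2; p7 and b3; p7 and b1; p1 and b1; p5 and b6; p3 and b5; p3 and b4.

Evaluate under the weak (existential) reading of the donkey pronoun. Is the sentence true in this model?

"it" takes "a bug" as antecedent — a donkey pronoun bound across the clause boundary.
Weak reading: every programmer p with some found-bug has at least one found-bug b such that fixed(p,b).
Per programmer: p1:✓  p2:✓  p3:✓  p4:✓  p5:✓  p6:✓  p7:✓
Every programmer in the restrictor has a witness.

True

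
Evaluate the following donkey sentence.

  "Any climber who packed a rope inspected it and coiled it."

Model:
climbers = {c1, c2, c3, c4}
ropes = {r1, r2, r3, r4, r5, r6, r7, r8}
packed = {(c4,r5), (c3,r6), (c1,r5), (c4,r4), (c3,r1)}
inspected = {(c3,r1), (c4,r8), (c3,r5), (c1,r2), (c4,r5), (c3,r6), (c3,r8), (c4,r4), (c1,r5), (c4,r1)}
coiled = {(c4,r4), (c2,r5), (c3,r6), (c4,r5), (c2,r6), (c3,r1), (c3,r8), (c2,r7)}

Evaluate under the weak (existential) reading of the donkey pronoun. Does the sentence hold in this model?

"it" takes "a rope" as antecedent — a donkey pronoun bound across the clause boundary.
Weak reading: every climber c with some packed-rope has at least one packed-rope r such that inspected(c,r) ∧ coiled(c,r).
Per climber: c1:✗  c3:✓  c4:✓
c1 has no witness among its packed-ropes.

False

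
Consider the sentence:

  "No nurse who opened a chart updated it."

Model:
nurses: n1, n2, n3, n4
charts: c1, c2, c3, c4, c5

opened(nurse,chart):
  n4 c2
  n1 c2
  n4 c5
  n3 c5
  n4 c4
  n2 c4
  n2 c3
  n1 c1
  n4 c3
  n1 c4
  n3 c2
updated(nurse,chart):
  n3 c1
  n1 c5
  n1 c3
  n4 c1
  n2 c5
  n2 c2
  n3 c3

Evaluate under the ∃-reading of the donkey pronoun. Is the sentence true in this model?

"it" takes "a chart" as antecedent — a donkey pronoun bound across the clause boundary.
Truth condition: for no (n,c) with opened(n,c) does updated(n,c) hold.
Restrictor pairs — does the scope hold? (n1,c1):fails  (n1,c2):fails  (n1,c4):fails  (n2,c3):fails  (n2,c4):fails  (n3,c2):fails  (n3,c5):fails  (n4,c2):fails  (n4,c3):fails  (n4,c4):fails  (n4,c5):fails
Scope holds for no restrictor pair, so the sentence is true.

True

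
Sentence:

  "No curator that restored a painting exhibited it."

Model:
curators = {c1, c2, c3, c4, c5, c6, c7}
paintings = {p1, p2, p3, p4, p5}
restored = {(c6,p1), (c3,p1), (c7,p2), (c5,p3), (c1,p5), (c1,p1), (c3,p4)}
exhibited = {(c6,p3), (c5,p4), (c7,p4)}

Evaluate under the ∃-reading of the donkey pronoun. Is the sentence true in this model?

"it" takes "a painting" as antecedent — a donkey pronoun bound across the clause boundary.
Truth condition: for no (c,p) with restored(c,p) does exhibited(c,p) hold.
Restrictor pairs — does the scope hold? (c1,p1):fails  (c1,p5):fails  (c3,p1):fails  (c3,p4):fails  (c5,p3):fails  (c6,p1):fails  (c7,p2):fails
Scope holds for no restrictor pair, so the sentence is true.

True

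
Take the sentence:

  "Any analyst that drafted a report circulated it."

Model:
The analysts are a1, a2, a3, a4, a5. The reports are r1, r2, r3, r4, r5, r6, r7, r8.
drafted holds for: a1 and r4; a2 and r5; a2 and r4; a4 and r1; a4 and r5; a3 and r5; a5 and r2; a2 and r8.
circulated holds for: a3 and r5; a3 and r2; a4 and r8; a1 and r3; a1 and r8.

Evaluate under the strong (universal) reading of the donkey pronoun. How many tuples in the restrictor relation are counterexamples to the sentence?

"it" takes "a report" as antecedent — a donkey pronoun bound across the clause boundary.
Strong reading: for every (a,r) with drafted(a,r), circulated(a,r).
Restrictor pairs: (a1,r4) ✗  (a2,r4) ✗  (a2,r5) ✗  (a2,r8) ✗  (a3,r5) ✓  (a4,r1) ✗  (a4,r5) ✗  (a5,r2) ✗
Counterexamples (restrictor pairs failing the scope): 7.

7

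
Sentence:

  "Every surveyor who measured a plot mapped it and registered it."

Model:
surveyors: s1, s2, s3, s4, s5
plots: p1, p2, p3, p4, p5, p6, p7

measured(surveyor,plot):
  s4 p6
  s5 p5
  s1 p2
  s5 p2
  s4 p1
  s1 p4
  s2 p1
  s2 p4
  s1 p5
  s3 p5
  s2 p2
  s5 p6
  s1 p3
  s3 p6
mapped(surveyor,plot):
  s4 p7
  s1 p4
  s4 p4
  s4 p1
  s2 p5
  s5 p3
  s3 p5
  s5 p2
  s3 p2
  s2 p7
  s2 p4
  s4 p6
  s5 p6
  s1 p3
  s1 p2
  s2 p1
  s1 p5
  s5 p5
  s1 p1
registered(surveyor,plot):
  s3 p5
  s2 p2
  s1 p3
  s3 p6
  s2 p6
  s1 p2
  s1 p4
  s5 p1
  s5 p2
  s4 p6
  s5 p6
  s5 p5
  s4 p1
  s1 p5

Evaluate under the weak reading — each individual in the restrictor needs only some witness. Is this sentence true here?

False

"it" takes "a plot" as antecedent — a donkey pronoun bound across the clause boundary.
Weak reading: every surveyor s with some measured-plot has at least one measured-plot p such that mapped(s,p) ∧ registered(s,p).
Per surveyor: s1:✓  s2:✗  s3:✓  s4:✓  s5:✓
s2 has no witness among its measured-plots.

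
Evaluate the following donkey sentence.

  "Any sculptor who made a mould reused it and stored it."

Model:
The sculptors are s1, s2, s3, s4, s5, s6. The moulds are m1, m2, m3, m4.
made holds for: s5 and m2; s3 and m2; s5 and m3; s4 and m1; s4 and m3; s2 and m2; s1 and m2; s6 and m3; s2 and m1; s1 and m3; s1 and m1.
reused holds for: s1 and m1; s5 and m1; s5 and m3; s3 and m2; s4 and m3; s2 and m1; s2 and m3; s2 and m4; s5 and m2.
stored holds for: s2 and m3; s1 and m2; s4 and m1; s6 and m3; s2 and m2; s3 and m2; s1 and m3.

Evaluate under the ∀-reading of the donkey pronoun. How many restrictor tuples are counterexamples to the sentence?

10

"it" takes "a mould" as antecedent — a donkey pronoun bound across the clause boundary.
Strong reading: for every (s,m) with made(s,m), reused(s,m) ∧ stored(s,m).
Restrictor pairs: (s1,m1) ✗  (s1,m2) ✗  (s1,m3) ✗  (s2,m1) ✗  (s2,m2) ✗  (s3,m2) ✓  (s4,m1) ✗  (s4,m3) ✗  (s5,m2) ✗  (s5,m3) ✗  (s6,m3) ✗
Counterexamples (restrictor pairs failing the scope): 10.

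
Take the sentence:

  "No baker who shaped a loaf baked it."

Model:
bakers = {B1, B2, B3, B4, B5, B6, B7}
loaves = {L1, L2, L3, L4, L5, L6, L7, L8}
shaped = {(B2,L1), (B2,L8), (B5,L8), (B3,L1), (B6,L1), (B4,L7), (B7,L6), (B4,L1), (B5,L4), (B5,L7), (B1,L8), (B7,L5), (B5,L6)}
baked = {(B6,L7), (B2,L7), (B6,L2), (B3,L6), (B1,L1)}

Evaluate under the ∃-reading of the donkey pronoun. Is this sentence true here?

"it" takes "a loaf" as antecedent — a donkey pronoun bound across the clause boundary.
Truth condition: for no (b,l) with shaped(b,l) does baked(b,l) hold.
Restrictor pairs — does the scope hold? (B1,L8):fails  (B2,L1):fails  (B2,L8):fails  (B3,L1):fails  (B4,L1):fails  (B4,L7):fails  (B5,L4):fails  (B5,L6):fails  (B5,L7):fails  (B5,L8):fails  (B6,L1):fails  (B7,L5):fails  (B7,L6):fails
Scope holds for no restrictor pair, so the sentence is true.

True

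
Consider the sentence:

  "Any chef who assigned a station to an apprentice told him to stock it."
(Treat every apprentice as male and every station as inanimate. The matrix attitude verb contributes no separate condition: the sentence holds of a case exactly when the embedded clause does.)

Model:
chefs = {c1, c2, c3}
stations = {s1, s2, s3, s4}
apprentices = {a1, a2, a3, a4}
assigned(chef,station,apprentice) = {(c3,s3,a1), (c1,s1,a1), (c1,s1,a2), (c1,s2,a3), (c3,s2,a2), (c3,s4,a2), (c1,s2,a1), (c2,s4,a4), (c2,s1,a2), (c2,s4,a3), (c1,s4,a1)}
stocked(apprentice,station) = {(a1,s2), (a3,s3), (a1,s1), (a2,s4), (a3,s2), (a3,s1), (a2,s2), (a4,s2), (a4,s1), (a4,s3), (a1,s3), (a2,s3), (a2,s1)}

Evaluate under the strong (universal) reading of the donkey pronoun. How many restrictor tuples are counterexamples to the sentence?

3

"him" takes "an apprentice" as antecedent and "it" takes "a station"; both are donkey pronouns co-varying with the restrictor.
Strong reading: for every (c,s,a) with assigned(c,s,a), stocked(a,s).
Restrictor triples: (c1,s1,a1)→stocked(a1,s1) ✓  (c1,s1,a2)→stocked(a2,s1) ✓  (c1,s2,a1)→stocked(a1,s2) ✓  (c1,s2,a3)→stocked(a3,s2) ✓  (c1,s4,a1)→stocked(a1,s4) ✗  (c2,s1,a2)→stocked(a2,s1) ✓  (c2,s4,a3)→stocked(a3,s4) ✗  (c2,s4,a4)→stocked(a4,s4) ✗  (c3,s2,a2)→stocked(a2,s2) ✓  (c3,s3,a1)→stocked(a1,s3) ✓  (c3,s4,a2)→stocked(a2,s4) ✓
Counterexamples (restrictor triples failing the scope): 3.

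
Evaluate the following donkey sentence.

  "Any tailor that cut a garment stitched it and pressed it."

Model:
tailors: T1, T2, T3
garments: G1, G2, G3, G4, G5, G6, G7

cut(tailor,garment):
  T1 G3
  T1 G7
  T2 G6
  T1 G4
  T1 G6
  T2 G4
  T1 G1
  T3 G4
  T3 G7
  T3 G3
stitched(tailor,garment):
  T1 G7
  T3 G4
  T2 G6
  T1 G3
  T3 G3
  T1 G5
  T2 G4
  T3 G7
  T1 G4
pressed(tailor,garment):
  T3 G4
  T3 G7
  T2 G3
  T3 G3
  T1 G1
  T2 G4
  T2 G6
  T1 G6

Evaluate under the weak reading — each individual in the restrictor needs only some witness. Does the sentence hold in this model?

False

"it" takes "a garment" as antecedent — a donkey pronoun bound across the clause boundary.
Weak reading: every tailor t with some cut-garment has at least one cut-garment g such that stitched(t,g) ∧ pressed(t,g).
Per tailor: T1:✗  T2:✓  T3:✓
T1 has no witness among its cut-garments.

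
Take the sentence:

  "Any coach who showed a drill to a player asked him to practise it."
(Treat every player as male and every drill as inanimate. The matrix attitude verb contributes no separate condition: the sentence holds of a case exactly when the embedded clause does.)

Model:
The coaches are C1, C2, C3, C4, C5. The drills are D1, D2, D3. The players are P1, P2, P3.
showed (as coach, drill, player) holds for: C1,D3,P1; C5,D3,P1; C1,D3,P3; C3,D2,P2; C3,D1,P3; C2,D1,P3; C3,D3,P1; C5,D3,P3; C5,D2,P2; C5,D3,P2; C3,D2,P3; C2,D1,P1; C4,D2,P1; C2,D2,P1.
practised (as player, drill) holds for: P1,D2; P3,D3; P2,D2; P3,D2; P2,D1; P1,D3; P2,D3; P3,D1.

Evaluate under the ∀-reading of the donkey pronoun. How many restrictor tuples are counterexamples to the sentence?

1

"him" takes "a player" as antecedent and "it" takes "a drill"; both are donkey pronouns co-varying with the restrictor.
Strong reading: for every (c,d,p) with showed(c,d,p), practised(p,d).
Restrictor triples: (C1,D3,P1)→practised(P1,D3) ✓  (C1,D3,P3)→practised(P3,D3) ✓  (C2,D1,P1)→practised(P1,D1) ✗  (C2,D1,P3)→practised(P3,D1) ✓  (C2,D2,P1)→practised(P1,D2) ✓  (C3,D1,P3)→practised(P3,D1) ✓  (C3,D2,P2)→practised(P2,D2) ✓  (C3,D2,P3)→practised(P3,D2) ✓  (C3,D3,P1)→practised(P1,D3) ✓  (C4,D2,P1)→practised(P1,D2) ✓  (C5,D2,P2)→practised(P2,D2) ✓  (C5,D3,P1)→practised(P1,D3) ✓  (C5,D3,P2)→practised(P2,D3) ✓  (C5,D3,P3)→practised(P3,D3) ✓
Counterexamples (restrictor triples failing the scope): 1.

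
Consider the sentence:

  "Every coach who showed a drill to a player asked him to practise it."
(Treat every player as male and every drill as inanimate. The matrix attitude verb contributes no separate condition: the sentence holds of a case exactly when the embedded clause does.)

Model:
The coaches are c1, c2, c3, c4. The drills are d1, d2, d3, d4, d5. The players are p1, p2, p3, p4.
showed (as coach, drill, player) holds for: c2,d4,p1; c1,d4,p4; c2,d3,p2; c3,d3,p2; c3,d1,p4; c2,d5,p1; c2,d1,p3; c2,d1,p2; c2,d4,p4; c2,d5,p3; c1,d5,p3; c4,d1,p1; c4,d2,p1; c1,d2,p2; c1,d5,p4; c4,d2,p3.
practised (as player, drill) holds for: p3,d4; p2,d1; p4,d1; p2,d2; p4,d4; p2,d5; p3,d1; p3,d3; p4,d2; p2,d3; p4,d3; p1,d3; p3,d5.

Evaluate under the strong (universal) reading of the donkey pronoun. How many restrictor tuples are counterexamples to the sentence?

"him" takes "a player" as antecedent and "it" takes "a drill"; both are donkey pronouns co-varying with the restrictor.
Strong reading: for every (c,d,p) with showed(c,d,p), practised(p,d).
Restrictor triples: (c1,d2,p2)→practised(p2,d2) ✓  (c1,d4,p4)→practised(p4,d4) ✓  (c1,d5,p3)→practised(p3,d5) ✓  (c1,d5,p4)→practised(p4,d5) ✗  (c2,d1,p2)→practised(p2,d1) ✓  (c2,d1,p3)→practised(p3,d1) ✓  (c2,d3,p2)→practised(p2,d3) ✓  (c2,d4,p1)→practised(p1,d4) ✗  (c2,d4,p4)→practised(p4,d4) ✓  (c2,d5,p1)→practised(p1,d5) ✗  (c2,d5,p3)→practised(p3,d5) ✓  (c3,d1,p4)→practised(p4,d1) ✓  (c3,d3,p2)→practised(p2,d3) ✓  (c4,d1,p1)→practised(p1,d1) ✗  (c4,d2,p1)→practised(p1,d2) ✗  (c4,d2,p3)→practised(p3,d2) ✗
Counterexamples (restrictor triples failing the scope): 6.

6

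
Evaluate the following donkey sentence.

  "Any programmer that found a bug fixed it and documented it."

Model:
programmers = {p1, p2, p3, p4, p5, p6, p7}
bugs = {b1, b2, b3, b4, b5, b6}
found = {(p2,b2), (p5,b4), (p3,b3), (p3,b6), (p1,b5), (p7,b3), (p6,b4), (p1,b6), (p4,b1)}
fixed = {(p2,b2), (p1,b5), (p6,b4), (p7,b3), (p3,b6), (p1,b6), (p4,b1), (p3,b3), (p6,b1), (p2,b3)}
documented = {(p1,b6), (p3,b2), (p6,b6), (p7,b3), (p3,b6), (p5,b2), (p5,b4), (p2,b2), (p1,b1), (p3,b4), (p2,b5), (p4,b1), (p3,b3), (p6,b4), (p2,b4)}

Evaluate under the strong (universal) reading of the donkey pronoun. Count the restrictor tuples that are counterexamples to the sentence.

2

"it" takes "a bug" as antecedent — a donkey pronoun bound across the clause boundary.
Strong reading: for every (p,b) with found(p,b), fixed(p,b) ∧ documented(p,b).
Restrictor pairs: (p1,b5) ✗  (p1,b6) ✓  (p2,b2) ✓  (p3,b3) ✓  (p3,b6) ✓  (p4,b1) ✓  (p5,b4) ✗  (p6,b4) ✓  (p7,b3) ✓
Counterexamples (restrictor pairs failing the scope): 2.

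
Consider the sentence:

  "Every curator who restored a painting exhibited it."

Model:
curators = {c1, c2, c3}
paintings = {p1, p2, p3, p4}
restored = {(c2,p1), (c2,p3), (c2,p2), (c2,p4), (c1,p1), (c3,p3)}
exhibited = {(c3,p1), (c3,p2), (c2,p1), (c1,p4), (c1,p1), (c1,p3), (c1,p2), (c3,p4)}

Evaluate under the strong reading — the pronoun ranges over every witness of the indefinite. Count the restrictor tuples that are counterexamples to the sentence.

"it" takes "a painting" as antecedent — a donkey pronoun bound across the clause boundary.
Strong reading: for every (c,p) with restored(c,p), exhibited(c,p).
Restrictor pairs: (c1,p1) ✓  (c2,p1) ✓  (c2,p2) ✗  (c2,p3) ✗  (c2,p4) ✗  (c3,p3) ✗
Counterexamples (restrictor pairs failing the scope): 4.

4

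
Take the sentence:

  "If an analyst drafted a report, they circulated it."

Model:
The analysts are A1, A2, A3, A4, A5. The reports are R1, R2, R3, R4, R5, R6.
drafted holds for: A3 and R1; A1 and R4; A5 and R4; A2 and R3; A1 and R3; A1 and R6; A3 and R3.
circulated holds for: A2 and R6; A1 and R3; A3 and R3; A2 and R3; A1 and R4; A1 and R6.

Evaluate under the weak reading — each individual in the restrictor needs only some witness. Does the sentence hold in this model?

False

"it" takes "a report" as antecedent — a donkey pronoun bound across the clause boundary.
Weak reading: every analyst a with some drafted-report has at least one drafted-report r such that circulated(a,r).
Per analyst: A1:✓  A2:✓  A3:✓  A5:✗
A5 has no witness among its drafted-reports.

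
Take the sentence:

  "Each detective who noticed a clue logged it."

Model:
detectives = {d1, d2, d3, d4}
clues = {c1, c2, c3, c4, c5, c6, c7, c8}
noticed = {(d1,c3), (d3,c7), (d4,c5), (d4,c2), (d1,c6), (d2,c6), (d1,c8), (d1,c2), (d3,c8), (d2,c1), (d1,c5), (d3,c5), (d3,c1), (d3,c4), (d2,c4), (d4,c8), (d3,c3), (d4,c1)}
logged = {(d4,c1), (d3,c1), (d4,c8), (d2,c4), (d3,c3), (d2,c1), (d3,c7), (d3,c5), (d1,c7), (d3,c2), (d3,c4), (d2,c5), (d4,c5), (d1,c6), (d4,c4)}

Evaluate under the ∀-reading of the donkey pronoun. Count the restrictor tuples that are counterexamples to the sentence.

7

"it" takes "a clue" as antecedent — a donkey pronoun bound across the clause boundary.
Strong reading: for every (d,c) with noticed(d,c), logged(d,c).
Restrictor pairs: (d1,c2) ✗  (d1,c3) ✗  (d1,c5) ✗  (d1,c6) ✓  (d1,c8) ✗  (d2,c1) ✓  (d2,c4) ✓  (d2,c6) ✗  (d3,c1) ✓  (d3,c3) ✓  (d3,c4) ✓  (d3,c5) ✓  (d3,c7) ✓  (d3,c8) ✗  (d4,c1) ✓  (d4,c2) ✗  (d4,c5) ✓  (d4,c8) ✓
Counterexamples (restrictor pairs failing the scope): 7.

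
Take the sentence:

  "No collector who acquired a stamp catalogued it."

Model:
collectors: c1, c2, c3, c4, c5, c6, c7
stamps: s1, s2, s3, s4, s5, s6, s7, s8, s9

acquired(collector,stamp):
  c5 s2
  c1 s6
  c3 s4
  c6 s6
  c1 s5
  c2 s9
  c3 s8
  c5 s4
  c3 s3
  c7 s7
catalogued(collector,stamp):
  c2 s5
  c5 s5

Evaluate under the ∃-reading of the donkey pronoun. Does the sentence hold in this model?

"it" takes "a stamp" as antecedent — a donkey pronoun bound across the clause boundary.
Truth condition: for no (c,s) with acquired(c,s) does catalogued(c,s) hold.
Restrictor pairs — does the scope hold? (c1,s5):fails  (c1,s6):fails  (c2,s9):fails  (c3,s3):fails  (c3,s4):fails  (c3,s8):fails  (c5,s2):fails  (c5,s4):fails  (c6,s6):fails  (c7,s7):fails
Scope holds for no restrictor pair, so the sentence is true.

True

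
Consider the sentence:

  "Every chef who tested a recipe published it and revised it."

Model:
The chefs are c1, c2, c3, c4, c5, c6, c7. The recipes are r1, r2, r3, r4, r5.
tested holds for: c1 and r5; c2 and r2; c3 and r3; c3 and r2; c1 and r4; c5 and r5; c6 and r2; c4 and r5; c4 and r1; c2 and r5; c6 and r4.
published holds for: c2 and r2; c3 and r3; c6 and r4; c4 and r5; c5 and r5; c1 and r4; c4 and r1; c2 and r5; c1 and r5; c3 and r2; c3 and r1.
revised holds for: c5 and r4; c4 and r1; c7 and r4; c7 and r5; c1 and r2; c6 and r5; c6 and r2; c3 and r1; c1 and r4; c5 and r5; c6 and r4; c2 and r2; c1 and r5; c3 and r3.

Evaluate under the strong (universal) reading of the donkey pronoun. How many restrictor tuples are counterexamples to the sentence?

"it" takes "a recipe" as antecedent — a donkey pronoun bound across the clause boundary.
Strong reading: for every (c,r) with tested(c,r), published(c,r) ∧ revised(c,r).
Restrictor pairs: (c1,r4) ✓  (c1,r5) ✓  (c2,r2) ✓  (c2,r5) ✗  (c3,r2) ✗  (c3,r3) ✓  (c4,r1) ✓  (c4,r5) ✗  (c5,r5) ✓  (c6,r2) ✗  (c6,r4) ✓
Counterexamples (restrictor pairs failing the scope): 4.

4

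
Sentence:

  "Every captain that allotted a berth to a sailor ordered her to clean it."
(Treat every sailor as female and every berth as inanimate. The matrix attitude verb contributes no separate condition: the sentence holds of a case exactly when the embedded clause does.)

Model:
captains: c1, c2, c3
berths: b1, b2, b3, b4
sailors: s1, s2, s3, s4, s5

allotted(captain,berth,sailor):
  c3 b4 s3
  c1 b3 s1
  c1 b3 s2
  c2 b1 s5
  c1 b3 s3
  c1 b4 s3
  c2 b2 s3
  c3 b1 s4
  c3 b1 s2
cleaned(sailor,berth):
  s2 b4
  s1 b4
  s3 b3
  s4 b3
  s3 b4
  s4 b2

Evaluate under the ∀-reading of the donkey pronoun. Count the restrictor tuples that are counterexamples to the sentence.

6

"her" takes "a sailor" as antecedent and "it" takes "a berth"; both are donkey pronouns co-varying with the restrictor.
Strong reading: for every (c,b,s) with allotted(c,b,s), cleaned(s,b).
Restrictor triples: (c1,b3,s1)→cleaned(s1,b3) ✗  (c1,b3,s2)→cleaned(s2,b3) ✗  (c1,b3,s3)→cleaned(s3,b3) ✓  (c1,b4,s3)→cleaned(s3,b4) ✓  (c2,b1,s5)→cleaned(s5,b1) ✗  (c2,b2,s3)→cleaned(s3,b2) ✗  (c3,b1,s2)→cleaned(s2,b1) ✗  (c3,b1,s4)→cleaned(s4,b1) ✗  (c3,b4,s3)→cleaned(s3,b4) ✓
Counterexamples (restrictor triples failing the scope): 6.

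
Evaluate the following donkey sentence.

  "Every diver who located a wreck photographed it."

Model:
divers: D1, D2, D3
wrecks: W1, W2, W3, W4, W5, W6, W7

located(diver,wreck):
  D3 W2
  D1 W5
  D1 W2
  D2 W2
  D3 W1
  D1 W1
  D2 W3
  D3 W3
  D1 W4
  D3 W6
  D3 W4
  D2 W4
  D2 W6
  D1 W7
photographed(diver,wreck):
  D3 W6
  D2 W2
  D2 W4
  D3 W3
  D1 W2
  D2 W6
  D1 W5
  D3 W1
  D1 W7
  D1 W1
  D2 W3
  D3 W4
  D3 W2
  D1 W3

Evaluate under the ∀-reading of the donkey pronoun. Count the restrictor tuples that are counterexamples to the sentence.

1

"it" takes "a wreck" as antecedent — a donkey pronoun bound across the clause boundary.
Strong reading: for every (d,w) with located(d,w), photographed(d,w).
Restrictor pairs: (D1,W1) ✓  (D1,W2) ✓  (D1,W4) ✗  (D1,W5) ✓  (D1,W7) ✓  (D2,W2) ✓  (D2,W3) ✓  (D2,W4) ✓  (D2,W6) ✓  (D3,W1) ✓  (D3,W2) ✓  (D3,W3) ✓  (D3,W4) ✓  (D3,W6) ✓
Counterexamples (restrictor pairs failing the scope): 1.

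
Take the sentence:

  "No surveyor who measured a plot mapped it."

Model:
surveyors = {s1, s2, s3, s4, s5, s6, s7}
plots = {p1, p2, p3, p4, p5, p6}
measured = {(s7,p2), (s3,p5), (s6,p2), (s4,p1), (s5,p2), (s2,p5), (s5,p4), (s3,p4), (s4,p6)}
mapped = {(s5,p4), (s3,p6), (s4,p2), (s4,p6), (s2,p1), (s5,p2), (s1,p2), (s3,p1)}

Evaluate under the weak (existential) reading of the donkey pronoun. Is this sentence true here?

False

"it" takes "a plot" as antecedent — a donkey pronoun bound across the clause boundary.
Truth condition: for no (s,p) with measured(s,p) does mapped(s,p) hold.
Restrictor pairs — does the scope hold? (s2,p5):fails  (s3,p4):fails  (s3,p5):fails  (s4,p1):fails  (s4,p6):holds  (s5,p2):holds  (s5,p4):holds  (s6,p2):fails  (s7,p2):fails
Scope holds for 3 pair(s), so the sentence is false.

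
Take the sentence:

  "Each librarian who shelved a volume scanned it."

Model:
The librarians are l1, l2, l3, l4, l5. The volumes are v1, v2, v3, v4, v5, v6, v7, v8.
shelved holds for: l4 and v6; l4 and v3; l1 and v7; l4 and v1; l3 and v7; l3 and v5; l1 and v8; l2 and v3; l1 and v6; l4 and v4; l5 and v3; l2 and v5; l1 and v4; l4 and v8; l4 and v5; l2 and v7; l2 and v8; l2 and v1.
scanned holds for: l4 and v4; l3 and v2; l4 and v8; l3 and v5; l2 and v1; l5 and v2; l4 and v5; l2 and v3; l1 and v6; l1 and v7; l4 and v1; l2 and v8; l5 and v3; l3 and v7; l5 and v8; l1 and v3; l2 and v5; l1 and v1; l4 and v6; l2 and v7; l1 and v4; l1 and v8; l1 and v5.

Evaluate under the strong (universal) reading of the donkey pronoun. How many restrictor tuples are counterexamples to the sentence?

1

"it" takes "a volume" as antecedent — a donkey pronoun bound across the clause boundary.
Strong reading: for every (l,v) with shelved(l,v), scanned(l,v).
Restrictor pairs: (l1,v4) ✓  (l1,v6) ✓  (l1,v7) ✓  (l1,v8) ✓  (l2,v1) ✓  (l2,v3) ✓  (l2,v5) ✓  (l2,v7) ✓  (l2,v8) ✓  (l3,v5) ✓  (l3,v7) ✓  (l4,v1) ✓  (l4,v3) ✗  (l4,v4) ✓  (l4,v5) ✓  (l4,v6) ✓  (l4,v8) ✓  (l5,v3) ✓
Counterexamples (restrictor pairs failing the scope): 1.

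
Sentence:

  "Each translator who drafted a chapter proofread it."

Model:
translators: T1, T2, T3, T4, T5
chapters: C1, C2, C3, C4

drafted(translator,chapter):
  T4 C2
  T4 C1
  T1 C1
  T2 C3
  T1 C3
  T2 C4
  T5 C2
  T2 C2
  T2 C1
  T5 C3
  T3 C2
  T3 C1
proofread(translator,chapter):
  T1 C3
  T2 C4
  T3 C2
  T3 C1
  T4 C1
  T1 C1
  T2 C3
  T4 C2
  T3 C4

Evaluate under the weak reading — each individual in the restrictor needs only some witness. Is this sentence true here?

"it" takes "a chapter" as antecedent — a donkey pronoun bound across the clause boundary.
Weak reading: every translator t with some drafted-chapter has at least one drafted-chapter c such that proofread(t,c).
Per translator: T1:✓  T2:✓  T3:✓  T4:✓  T5:✗
T5 has no witness among its drafted-chapters.

False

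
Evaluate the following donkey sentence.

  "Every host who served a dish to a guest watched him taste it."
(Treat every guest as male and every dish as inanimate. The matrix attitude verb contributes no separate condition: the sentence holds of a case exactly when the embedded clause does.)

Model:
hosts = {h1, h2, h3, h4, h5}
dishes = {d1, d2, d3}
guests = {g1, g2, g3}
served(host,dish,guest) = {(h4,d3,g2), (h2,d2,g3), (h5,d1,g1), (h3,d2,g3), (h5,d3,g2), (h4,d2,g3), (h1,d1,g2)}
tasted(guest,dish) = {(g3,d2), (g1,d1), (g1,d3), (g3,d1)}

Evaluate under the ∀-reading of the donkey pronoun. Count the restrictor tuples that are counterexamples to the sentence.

"him" takes "a guest" as antecedent and "it" takes "a dish"; both are donkey pronouns co-varying with the restrictor.
Strong reading: for every (h,d,g) with served(h,d,g), tasted(g,d).
Restrictor triples: (h1,d1,g2)→tasted(g2,d1) ✗  (h2,d2,g3)→tasted(g3,d2) ✓  (h3,d2,g3)→tasted(g3,d2) ✓  (h4,d2,g3)→tasted(g3,d2) ✓  (h4,d3,g2)→tasted(g2,d3) ✗  (h5,d1,g1)→tasted(g1,d1) ✓  (h5,d3,g2)→tasted(g2,d3) ✗
Counterexamples (restrictor triples failing the scope): 3.

3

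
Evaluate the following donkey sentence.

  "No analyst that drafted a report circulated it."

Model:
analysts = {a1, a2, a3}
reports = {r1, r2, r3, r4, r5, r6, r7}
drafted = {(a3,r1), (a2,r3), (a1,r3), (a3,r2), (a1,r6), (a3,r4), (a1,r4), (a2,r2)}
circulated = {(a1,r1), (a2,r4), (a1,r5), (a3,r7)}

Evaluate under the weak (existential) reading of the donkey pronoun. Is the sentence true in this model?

"it" takes "a report" as antecedent — a donkey pronoun bound across the clause boundary.
Truth condition: for no (a,r) with drafted(a,r) does circulated(a,r) hold.
Restrictor pairs — does the scope hold? (a1,r3):fails  (a1,r4):fails  (a1,r6):fails  (a2,r2):fails  (a2,r3):fails  (a3,r1):fails  (a3,r2):fails  (a3,r4):fails
Scope holds for no restrictor pair, so the sentence is true.

True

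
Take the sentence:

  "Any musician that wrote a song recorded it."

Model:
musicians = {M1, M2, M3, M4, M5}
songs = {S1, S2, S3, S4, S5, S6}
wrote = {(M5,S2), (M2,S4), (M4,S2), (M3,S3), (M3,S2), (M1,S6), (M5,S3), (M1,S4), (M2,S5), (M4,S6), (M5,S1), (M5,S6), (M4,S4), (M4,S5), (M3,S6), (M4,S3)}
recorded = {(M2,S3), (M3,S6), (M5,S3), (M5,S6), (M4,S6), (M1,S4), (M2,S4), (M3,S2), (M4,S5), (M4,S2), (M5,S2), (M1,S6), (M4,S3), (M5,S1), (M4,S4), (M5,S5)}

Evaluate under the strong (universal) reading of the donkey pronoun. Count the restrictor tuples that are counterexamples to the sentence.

2

"it" takes "a song" as antecedent — a donkey pronoun bound across the clause boundary.
Strong reading: for every (m,s) with wrote(m,s), recorded(m,s).
Restrictor pairs: (M1,S4) ✓  (M1,S6) ✓  (M2,S4) ✓  (M2,S5) ✗  (M3,S2) ✓  (M3,S3) ✗  (M3,S6) ✓  (M4,S2) ✓  (M4,S3) ✓  (M4,S4) ✓  (M4,S5) ✓  (M4,S6) ✓  (M5,S1) ✓  (M5,S2) ✓  (M5,S3) ✓  (M5,S6) ✓
Counterexamples (restrictor pairs failing the scope): 2.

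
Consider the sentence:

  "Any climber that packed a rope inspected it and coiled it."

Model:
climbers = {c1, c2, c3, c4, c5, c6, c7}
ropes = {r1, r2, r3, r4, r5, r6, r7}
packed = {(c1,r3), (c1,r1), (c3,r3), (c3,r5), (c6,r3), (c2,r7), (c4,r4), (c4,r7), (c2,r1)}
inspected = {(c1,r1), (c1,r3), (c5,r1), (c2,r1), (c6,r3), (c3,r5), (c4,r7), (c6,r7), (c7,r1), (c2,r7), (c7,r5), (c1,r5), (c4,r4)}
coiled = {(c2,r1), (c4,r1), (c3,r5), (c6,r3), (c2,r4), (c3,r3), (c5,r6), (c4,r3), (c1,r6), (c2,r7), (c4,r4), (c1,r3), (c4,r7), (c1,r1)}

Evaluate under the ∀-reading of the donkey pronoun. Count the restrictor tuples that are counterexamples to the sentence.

1

"it" takes "a rope" as antecedent — a donkey pronoun bound across the clause boundary.
Strong reading: for every (c,r) with packed(c,r), inspected(c,r) ∧ coiled(c,r).
Restrictor pairs: (c1,r1) ✓  (c1,r3) ✓  (c2,r1) ✓  (c2,r7) ✓  (c3,r3) ✗  (c3,r5) ✓  (c4,r4) ✓  (c4,r7) ✓  (c6,r3) ✓
Counterexamples (restrictor pairs failing the scope): 1.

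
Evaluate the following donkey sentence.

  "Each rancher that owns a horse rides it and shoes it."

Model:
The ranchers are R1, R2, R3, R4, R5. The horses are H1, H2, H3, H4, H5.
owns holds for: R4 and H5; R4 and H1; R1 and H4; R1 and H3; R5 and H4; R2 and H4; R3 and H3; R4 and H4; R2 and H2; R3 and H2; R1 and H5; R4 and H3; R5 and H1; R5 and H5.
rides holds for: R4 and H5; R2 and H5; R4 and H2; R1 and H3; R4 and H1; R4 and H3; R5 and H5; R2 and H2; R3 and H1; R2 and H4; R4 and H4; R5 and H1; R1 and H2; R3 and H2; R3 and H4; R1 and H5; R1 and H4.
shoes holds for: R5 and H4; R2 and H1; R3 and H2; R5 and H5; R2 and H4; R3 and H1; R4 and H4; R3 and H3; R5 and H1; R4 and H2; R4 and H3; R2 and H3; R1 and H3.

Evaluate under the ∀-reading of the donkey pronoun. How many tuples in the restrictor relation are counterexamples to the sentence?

"it" takes "a horse" as antecedent — a donkey pronoun bound across the clause boundary.
Strong reading: for every (r,h) with owns(r,h), rides(r,h) ∧ shoes(r,h).
Restrictor pairs: (R1,H3) ✓  (R1,H4) ✗  (R1,H5) ✗  (R2,H2) ✗  (R2,H4) ✓  (R3,H2) ✓  (R3,H3) ✗  (R4,H1) ✗  (R4,H3) ✓  (R4,H4) ✓  (R4,H5) ✗  (R5,H1) ✓  (R5,H4) ✗  (R5,H5) ✓
Counterexamples (restrictor pairs failing the scope): 7.

7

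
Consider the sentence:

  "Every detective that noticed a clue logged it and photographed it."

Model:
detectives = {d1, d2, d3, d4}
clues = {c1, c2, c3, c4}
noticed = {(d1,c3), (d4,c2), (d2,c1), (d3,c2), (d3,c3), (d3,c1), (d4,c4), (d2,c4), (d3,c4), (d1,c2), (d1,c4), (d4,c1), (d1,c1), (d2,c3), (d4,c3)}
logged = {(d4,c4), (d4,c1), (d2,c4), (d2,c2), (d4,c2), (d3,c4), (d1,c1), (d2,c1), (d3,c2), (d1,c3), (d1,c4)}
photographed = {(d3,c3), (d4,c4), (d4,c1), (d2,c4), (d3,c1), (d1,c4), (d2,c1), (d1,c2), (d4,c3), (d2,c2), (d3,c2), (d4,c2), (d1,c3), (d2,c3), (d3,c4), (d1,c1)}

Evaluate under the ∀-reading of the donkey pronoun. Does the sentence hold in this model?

"it" takes "a clue" as antecedent — a donkey pronoun bound across the clause boundary.
Strong reading: for every (d,c) with noticed(d,c), logged(d,c) ∧ photographed(d,c).
Restrictor pairs: (d1,c1) ✓  (d1,c2) ✗  (d1,c3) ✓  (d1,c4) ✓  (d2,c1) ✓  (d2,c3) ✗  (d2,c4) ✓  (d3,c1) ✗  (d3,c2) ✓  (d3,c3) ✗  (d3,c4) ✓  (d4,c1) ✓  (d4,c2) ✓  (d4,c3) ✗  (d4,c4) ✓
Counterexample: (d1,c2) is in noticed but fails the scope.

False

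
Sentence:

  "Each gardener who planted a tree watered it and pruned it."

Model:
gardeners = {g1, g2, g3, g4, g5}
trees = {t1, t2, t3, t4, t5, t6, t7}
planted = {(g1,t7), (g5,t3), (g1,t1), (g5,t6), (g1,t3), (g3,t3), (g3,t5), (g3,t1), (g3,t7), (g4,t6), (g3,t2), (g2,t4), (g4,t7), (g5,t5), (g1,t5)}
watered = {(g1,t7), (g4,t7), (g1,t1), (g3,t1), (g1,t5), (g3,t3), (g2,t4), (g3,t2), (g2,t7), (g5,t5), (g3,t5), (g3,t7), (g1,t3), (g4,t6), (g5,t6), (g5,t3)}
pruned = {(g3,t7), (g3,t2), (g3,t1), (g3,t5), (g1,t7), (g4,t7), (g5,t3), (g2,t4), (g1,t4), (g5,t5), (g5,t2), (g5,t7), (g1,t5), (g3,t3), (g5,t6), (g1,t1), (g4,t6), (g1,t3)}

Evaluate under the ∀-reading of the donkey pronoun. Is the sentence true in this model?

"it" takes "a tree" as antecedent — a donkey pronoun bound across the clause boundary.
Strong reading: for every (g,t) with planted(g,t), watered(g,t) ∧ pruned(g,t).
Restrictor pairs: (g1,t1) ✓  (g1,t3) ✓  (g1,t5) ✓  (g1,t7) ✓  (g2,t4) ✓  (g3,t1) ✓  (g3,t2) ✓  (g3,t3) ✓  (g3,t5) ✓  (g3,t7) ✓  (g4,t6) ✓  (g4,t7) ✓  (g5,t3) ✓  (g5,t5) ✓  (g5,t6) ✓
Every restrictor pair satisfies the scope.

True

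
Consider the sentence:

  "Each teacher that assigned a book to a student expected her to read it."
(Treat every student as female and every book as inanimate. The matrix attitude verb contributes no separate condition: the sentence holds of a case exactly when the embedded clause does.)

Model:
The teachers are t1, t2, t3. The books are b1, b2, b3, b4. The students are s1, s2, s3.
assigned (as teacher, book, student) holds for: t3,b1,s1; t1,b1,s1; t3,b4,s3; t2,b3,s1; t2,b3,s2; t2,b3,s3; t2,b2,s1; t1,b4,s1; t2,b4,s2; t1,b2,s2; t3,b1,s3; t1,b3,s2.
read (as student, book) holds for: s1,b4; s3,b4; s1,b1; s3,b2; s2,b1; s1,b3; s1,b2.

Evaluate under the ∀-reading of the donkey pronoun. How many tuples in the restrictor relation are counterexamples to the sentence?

6

"her" takes "a student" as antecedent and "it" takes "a book"; both are donkey pronouns co-varying with the restrictor.
Strong reading: for every (t,b,s) with assigned(t,b,s), read(s,b).
Restrictor triples: (t1,b1,s1)→read(s1,b1) ✓  (t1,b2,s2)→read(s2,b2) ✗  (t1,b3,s2)→read(s2,b3) ✗  (t1,b4,s1)→read(s1,b4) ✓  (t2,b2,s1)→read(s1,b2) ✓  (t2,b3,s1)→read(s1,b3) ✓  (t2,b3,s2)→read(s2,b3) ✗  (t2,b3,s3)→read(s3,b3) ✗  (t2,b4,s2)→read(s2,b4) ✗  (t3,b1,s1)→read(s1,b1) ✓  (t3,b1,s3)→read(s3,b1) ✗  (t3,b4,s3)→read(s3,b4) ✓
Counterexamples (restrictor triples failing the scope): 6.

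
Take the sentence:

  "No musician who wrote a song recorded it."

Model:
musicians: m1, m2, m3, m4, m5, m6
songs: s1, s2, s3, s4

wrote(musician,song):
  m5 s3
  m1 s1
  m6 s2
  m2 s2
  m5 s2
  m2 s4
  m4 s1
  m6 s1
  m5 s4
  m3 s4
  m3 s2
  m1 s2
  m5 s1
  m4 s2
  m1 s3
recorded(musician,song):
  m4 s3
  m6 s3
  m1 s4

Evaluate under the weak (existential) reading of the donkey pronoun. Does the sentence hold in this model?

True

"it" takes "a song" as antecedent — a donkey pronoun bound across the clause boundary.
Truth condition: for no (m,s) with wrote(m,s) does recorded(m,s) hold.
Restrictor pairs — does the scope hold? (m1,s1):fails  (m1,s2):fails  (m1,s3):fails  (m2,s2):fails  (m2,s4):fails  (m3,s2):fails  (m3,s4):fails  (m4,s1):fails  (m4,s2):fails  (m5,s1):fails  (m5,s2):fails  (m5,s3):fails  (m5,s4):fails  (m6,s1):fails  (m6,s2):fails
Scope holds for no restrictor pair, so the sentence is true.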